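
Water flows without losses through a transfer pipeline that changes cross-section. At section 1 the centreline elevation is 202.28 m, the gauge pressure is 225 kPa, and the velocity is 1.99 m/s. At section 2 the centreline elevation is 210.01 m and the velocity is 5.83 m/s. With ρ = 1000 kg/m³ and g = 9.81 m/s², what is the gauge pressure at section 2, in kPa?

P₂ ≈ 134 kPa

Pressure head at 1: ψ₁ = P₁/(ρg) = 225×1000 / (1000 × 9.81) = 22.94 m.
Velocity heads: v₁²/2g = 1.99²/19.62 = 0.202 m; v₂²/2g = 5.83²/19.62 = 1.732 m.
Total head H = z₁ + ψ₁ + v₁²/2g = 202.28 + 22.94 + 0.202 = 225.42 m.
ψ₂ = H − z₂ − v₂²/2g = 225.42 − 210.01 − 1.732 = 13.68 m.
P₂ = ρgψ₂ = 1000 × 9.81 × 13.68 ≈ 134 kPa.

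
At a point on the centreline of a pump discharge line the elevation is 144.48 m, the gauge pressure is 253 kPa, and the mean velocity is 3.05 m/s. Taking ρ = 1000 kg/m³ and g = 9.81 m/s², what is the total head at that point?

Pressure head ψ = P/(ρg) = 253×1000 / (1000 × 9.81) = 25.79 m.
Velocity head = v²/(2g) = 3.05² / (2 × 9.81) = 0.474 m.
h = z + ψ + v²/(2g) = 144.48 + 25.79 + 0.474 = 170.74 m.

h ≈ 170.74 m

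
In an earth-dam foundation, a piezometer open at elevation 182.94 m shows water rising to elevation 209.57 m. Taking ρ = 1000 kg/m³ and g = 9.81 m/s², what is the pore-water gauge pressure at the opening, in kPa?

Pressure head ψ = h − z = 209.57 − 182.94 = 26.63 m.
P = ρgψ = 1000 × 9.81 × 26.63 = 261240 Pa ≈ 261 kPa.

P ≈ 261 kPa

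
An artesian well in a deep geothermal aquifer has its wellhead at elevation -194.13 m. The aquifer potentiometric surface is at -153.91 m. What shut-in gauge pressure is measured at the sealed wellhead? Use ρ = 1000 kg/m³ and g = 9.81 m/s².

Head above the cap: Δh = -153.91 − (-194.13) = 40.22 m.
P = ρgΔh = 1000 × 9.81 × 40.22 = 394558 Pa ≈ 395 kPa.

P ≈ 395 kPa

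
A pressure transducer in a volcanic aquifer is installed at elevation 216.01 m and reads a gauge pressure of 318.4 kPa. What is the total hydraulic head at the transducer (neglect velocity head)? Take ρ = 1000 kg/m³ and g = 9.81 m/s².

h ≈ 248.47 m

ψ = P/(ρg) = 318.4×1000 / (1000 × 9.81) = 32.46 m.
h = z + ψ = 216.01 + 32.46 = 248.47 m.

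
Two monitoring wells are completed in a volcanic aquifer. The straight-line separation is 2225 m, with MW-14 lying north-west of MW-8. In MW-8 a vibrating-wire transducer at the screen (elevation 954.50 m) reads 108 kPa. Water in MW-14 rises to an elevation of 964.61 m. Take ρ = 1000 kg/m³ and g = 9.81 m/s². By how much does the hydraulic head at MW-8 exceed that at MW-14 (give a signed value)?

Δh ≈ 0.90 m

Pressure head at MW-8: ψ = P/(ρg) = 108×1000 / (1000 × 9.81) = 11.01 m.
Total head at MW-8: h = z + ψ = 954.50 + 11.01 = 965.51 m.
Total head at MW-14: h = 964.61 m (water level in the piezometer is the total head).
Head difference: h(MW-8) − h(MW-14) = 965.51 − 964.61 = 0.90 m.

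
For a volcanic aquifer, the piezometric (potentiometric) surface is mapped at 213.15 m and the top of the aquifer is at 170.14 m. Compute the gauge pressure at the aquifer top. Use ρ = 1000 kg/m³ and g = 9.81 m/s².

Pressure head at the aquifer top: ψ = h − z = 213.15 − 170.14 = 43.01 m.
P = ρgψ = 1000 × 9.81 × 43.01 = 421928 Pa ≈ 422 kPa.

P ≈ 422 kPa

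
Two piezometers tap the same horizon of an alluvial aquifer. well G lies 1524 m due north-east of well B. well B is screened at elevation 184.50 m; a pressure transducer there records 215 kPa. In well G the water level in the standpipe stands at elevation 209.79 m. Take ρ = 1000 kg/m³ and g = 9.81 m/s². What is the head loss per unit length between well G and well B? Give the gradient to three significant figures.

Pressure head at well B: ψ = P/(ρg) = 215×1000 / (1000 × 9.81) = 21.92 m.
Total head at well B: h = z + ψ = 184.50 + 21.92 = 206.42 m.
Total head at well G: h = 209.79 m (water level in the piezometer is the total head).
Head difference: h(well B) − h(well G) = 206.42 − 209.79 = -3.37 m.
Hydraulic gradient: i = |Δh| / L = 3.37 / 1524 = 0.00221.

i ≈ 0.00221 m/m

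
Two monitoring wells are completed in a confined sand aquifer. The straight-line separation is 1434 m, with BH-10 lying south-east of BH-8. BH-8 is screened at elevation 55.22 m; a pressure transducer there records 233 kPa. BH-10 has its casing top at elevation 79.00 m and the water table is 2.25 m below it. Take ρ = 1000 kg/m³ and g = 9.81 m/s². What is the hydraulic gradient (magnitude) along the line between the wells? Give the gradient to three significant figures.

i ≈ 0.00155

Pressure head at BH-8: ψ = P/(ρg) = 233×1000 / (1000 × 9.81) = 23.75 m.
Total head at BH-8: h = z + ψ = 55.22 + 23.75 = 78.97 m.
Total head at BH-10: h = 79.00 − 2.25 = 76.75 m.
Head difference: h(BH-8) − h(BH-10) = 78.97 − 76.75 = 2.22 m.
Hydraulic gradient: i = |Δh| / L = 2.22 / 1434 = 0.00155.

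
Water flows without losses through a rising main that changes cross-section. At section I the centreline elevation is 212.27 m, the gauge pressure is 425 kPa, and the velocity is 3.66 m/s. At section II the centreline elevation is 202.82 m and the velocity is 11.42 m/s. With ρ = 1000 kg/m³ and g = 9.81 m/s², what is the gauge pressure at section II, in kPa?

P₂ ≈ 459 kPa

Pressure head at I: ψ₁ = P₁/(ρg) = 425×1000 / (1000 × 9.81) = 43.32 m.
Velocity heads: v₁²/2g = 3.66²/19.62 = 0.683 m; v₂²/2g = 11.42²/19.62 = 6.647 m.
Total head H = z₁ + ψ₁ + v₁²/2g = 212.27 + 43.32 + 0.683 = 256.27 m.
ψ₂ = H − z₂ − v₂²/2g = 256.27 − 202.82 − 6.647 = 46.80 m.
P₂ = ρgψ₂ = 1000 × 9.81 × 46.80 ≈ 459 kPa.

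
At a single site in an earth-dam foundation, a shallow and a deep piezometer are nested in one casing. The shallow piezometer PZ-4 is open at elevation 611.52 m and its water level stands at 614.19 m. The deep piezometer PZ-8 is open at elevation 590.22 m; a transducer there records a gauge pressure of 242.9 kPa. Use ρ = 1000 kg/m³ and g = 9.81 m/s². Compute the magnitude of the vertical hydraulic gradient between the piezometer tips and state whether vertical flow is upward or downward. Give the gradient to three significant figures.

Total head at PZ-4: h = 614.19 m (water level in the standpipe).
Pressure head at PZ-8: ψ = P/(ρg) = 242.9×1000 / (1000 × 9.81) = 24.76 m.
Total head at PZ-8: h = z + ψ = 590.22 + 24.76 = 614.98 m.
Δh = h(PZ-4) − h(PZ-8) = 614.19 − 614.98 = -0.79 m.
Vertical separation Δz = 611.52 − 590.22 = 21.30 m.
|i_v| = |Δh| / Δz = 0.79 / 21.30 = 0.0371.
Head is higher in the deep piezometer, so vertical flow is upward (discharge condition).

|i_v| ≈ 0.0371; vertical flow is upward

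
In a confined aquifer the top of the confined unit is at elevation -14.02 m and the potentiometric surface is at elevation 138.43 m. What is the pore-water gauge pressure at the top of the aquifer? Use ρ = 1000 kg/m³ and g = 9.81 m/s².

Pressure head at the aquifer top: ψ = h − z = 138.43 − (-14.02) = 152.45 m.
P = ρgψ = 1000 × 9.81 × 152.45 = 1495535 Pa ≈ 1500 kPa.

P ≈ 1500 kPa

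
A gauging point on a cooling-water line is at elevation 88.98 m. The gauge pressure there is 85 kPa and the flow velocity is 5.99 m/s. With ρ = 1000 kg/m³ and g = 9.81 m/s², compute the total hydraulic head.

Pressure head ψ = P/(ρg) = 85×1000 / (1000 × 9.81) = 8.66 m.
Velocity head = v²/(2g) = 5.99² / (2 × 9.81) = 1.829 m.
h = z + ψ + v²/(2g) = 88.98 + 8.66 + 1.829 = 99.47 m.

h ≈ 99.47 m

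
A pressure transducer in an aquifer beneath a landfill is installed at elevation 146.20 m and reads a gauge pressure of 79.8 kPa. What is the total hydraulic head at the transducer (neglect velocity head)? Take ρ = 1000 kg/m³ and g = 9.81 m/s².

ψ = P/(ρg) = 79.8×1000 / (1000 × 9.81) = 8.13 m.
h = z + ψ = 146.20 + 8.13 = 154.33 m.

h ≈ 154.33 m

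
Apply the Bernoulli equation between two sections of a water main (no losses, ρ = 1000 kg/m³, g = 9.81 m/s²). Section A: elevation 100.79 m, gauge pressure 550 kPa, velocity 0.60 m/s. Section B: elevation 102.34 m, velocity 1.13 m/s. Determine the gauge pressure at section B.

P₂ ≈ 534 kPa

Pressure head at A: ψ₁ = P₁/(ρg) = 550×1000 / (1000 × 9.81) = 56.07 m.
Velocity heads: v₁²/2g = 0.60²/19.62 = 0.018 m; v₂²/2g = 1.13²/19.62 = 0.065 m.
Total head H = z₁ + ψ₁ + v₁²/2g = 100.79 + 56.07 + 0.018 = 156.88 m.
ψ₂ = H − z₂ − v₂²/2g = 156.88 − 102.34 − 0.065 = 54.47 m.
P₂ = ρgψ₂ = 1000 × 9.81 × 54.47 ≈ 534 kPa.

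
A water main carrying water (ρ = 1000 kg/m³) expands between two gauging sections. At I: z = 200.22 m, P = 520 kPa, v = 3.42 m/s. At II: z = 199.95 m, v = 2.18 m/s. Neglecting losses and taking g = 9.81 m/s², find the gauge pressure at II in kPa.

Pressure head at I: ψ₁ = P₁/(ρg) = 520×1000 / (1000 × 9.81) = 53.01 m.
Velocity heads: v₁²/2g = 3.42²/19.62 = 0.596 m; v₂²/2g = 2.18²/19.62 = 0.242 m.
Total head H = z₁ + ψ₁ + v₁²/2g = 200.22 + 53.01 + 0.596 = 253.83 m.
ψ₂ = H − z₂ − v₂²/2g = 253.83 − 199.95 − 0.242 = 53.64 m.
P₂ = ρgψ₂ = 1000 × 9.81 × 53.64 ≈ 526 kPa.

P₂ ≈ 526 kPa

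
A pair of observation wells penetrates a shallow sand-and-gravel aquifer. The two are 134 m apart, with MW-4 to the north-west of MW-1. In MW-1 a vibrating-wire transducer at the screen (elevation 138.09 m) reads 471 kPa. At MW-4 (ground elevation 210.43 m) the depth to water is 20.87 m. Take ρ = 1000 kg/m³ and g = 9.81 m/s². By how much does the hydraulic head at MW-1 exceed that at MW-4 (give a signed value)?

Pressure head at MW-1: ψ = P/(ρg) = 471×1000 / (1000 × 9.81) = 48.01 m.
Total head at MW-1: h = z + ψ = 138.09 + 48.01 = 186.10 m.
Total head at MW-4: h = 210.43 − 20.87 = 189.56 m.
Head difference: h(MW-1) − h(MW-4) = 186.10 − 189.56 = -3.46 m.

Δh ≈ -3.46 m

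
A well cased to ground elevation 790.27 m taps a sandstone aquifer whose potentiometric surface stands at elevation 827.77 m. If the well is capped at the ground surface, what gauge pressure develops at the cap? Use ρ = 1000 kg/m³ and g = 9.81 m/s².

Head above the cap: Δh = 827.77 − 790.27 = 37.50 m.
P = ρgΔh = 1000 × 9.81 × 37.50 = 367875 Pa ≈ 368 kPa.

P ≈ 368 kPa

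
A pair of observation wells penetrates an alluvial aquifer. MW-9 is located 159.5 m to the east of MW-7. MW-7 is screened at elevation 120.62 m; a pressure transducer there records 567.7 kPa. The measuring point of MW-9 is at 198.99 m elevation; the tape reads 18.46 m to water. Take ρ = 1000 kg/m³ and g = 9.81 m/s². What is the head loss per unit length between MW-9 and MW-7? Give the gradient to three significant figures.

Pressure head at MW-7: ψ = P/(ρg) = 567.7×1000 / (1000 × 9.81) = 57.87 m.
Total head at MW-7: h = z + ψ = 120.62 + 57.87 = 178.49 m.
Total head at MW-9: h = 198.99 − 18.46 = 180.53 m.
Head difference: h(MW-7) − h(MW-9) = 178.49 − 180.53 = -2.04 m.
Hydraulic gradient: i = |Δh| / L = 2.04 / 159.5 = 0.0128.

i ≈ 0.0128 m/m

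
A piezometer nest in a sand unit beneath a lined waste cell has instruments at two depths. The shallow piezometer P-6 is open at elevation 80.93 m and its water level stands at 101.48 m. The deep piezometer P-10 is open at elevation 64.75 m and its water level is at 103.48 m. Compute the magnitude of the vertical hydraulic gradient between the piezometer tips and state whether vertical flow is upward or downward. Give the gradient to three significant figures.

|i_v| ≈ 0.124; vertical flow is upward

Total head at P-6: h = 101.48 m (water level in the standpipe).
Total head at P-10: h = 103.48 m.
Δh = h(P-6) − h(P-10) = 101.48 − 103.48 = -2.00 m.
Vertical separation Δz = 80.93 − 64.75 = 16.18 m.
|i_v| = |Δh| / Δz = 2.00 / 16.18 = 0.124.
Head is higher in the deep piezometer, so vertical flow is upward (discharge condition).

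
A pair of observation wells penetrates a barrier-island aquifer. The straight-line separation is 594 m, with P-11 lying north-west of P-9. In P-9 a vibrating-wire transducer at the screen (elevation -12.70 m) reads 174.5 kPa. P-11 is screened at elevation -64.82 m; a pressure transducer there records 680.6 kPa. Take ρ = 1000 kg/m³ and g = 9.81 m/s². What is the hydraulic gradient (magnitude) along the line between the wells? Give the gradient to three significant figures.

Pressure head at P-9: ψ = P/(ρg) = 174.5×1000 / (1000 × 9.81) = 17.79 m.
Total head at P-9: h = z + ψ = -12.70 + 17.79 = 5.09 m.
Pressure head at P-11: ψ = P/(ρg) = 680.6×1000 / (1000 × 9.81) = 69.38 m.
Total head at P-11: h = z + ψ = -64.82 + 69.38 = 4.56 m.
Head difference: h(P-9) − h(P-11) = 5.09 − 4.56 = 0.53 m.
Hydraulic gradient: i = |Δh| / L = 0.53 / 594 = 0.000892.

i ≈ 0.000892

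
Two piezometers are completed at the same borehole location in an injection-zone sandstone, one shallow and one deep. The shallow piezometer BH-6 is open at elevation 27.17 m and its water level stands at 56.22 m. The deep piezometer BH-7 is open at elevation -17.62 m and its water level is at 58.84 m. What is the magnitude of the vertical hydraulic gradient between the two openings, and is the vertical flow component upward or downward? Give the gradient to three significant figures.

|i_v| ≈ 0.0585; vertical flow is upward

Total head at BH-6: h = 56.22 m (water level in the standpipe).
Total head at BH-7: h = 58.84 m.
Δh = h(BH-6) − h(BH-7) = 56.22 − 58.84 = -2.62 m.
Vertical separation Δz = 27.17 − (-17.62) = 44.79 m.
|i_v| = |Δh| / Δz = 2.62 / 44.79 = 0.0585.
Head is higher in the deep piezometer, so vertical flow is upward (discharge condition).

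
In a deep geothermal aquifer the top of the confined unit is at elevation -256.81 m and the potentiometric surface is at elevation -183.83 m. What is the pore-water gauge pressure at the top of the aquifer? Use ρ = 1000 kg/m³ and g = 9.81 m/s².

Pressure head at the aquifer top: ψ = h − z = -183.83 − (-256.81) = 72.98 m.
P = ρgψ = 1000 × 9.81 × 72.98 = 715934 Pa ≈ 716 kPa.

P ≈ 716 kPa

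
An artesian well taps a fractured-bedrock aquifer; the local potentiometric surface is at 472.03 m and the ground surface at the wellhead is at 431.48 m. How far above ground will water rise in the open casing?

Water rises to the potentiometric surface, so the rise above ground = 472.03 − 431.48 = 40.55 m.

≈ 40.55 m above ground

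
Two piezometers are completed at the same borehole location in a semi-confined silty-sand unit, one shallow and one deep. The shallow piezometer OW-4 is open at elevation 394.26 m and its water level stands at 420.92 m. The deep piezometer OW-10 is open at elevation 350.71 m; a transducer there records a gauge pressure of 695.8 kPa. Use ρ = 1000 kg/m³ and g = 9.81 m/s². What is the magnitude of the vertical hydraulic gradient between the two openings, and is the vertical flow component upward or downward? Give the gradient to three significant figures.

Total head at OW-4: h = 420.92 m (water level in the standpipe).
Pressure head at OW-10: ψ = P/(ρg) = 695.8×1000 / (1000 × 9.81) = 70.93 m.
Total head at OW-10: h = z + ψ = 350.71 + 70.93 = 421.64 m.
Δh = h(OW-4) − h(OW-10) = 420.92 − 421.64 = -0.72 m.
Vertical separation Δz = 394.26 − 350.71 = 43.55 m.
|i_v| = |Δh| / Δz = 0.72 / 43.55 = 0.0165.
Head is higher in the deep piezometer, so vertical flow is upward (discharge condition).

|i_v| ≈ 0.0165; vertical flow is upward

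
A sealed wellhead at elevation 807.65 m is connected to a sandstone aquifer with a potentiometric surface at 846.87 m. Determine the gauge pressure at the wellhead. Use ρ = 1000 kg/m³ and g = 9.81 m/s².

Head above the cap: Δh = 846.87 − 807.65 = 39.22 m.
P = ρgΔh = 1000 × 9.81 × 39.22 = 384748 Pa ≈ 385 kPa.

P ≈ 385 kPa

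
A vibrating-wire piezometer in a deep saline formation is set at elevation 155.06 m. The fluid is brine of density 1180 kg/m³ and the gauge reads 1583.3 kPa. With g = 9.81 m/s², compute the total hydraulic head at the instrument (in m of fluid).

h ≈ 291.84 m

ψ = P/(ρg) = 1583.3×1000 / (1180 × 9.81) = 136.78 m.
h = z + ψ = 155.06 + 136.78 = 291.84 m.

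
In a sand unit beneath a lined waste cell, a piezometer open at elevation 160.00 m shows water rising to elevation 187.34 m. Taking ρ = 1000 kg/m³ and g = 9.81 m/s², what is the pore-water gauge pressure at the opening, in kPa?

Pressure head ψ = h − z = 187.34 − 160.00 = 27.34 m.
P = ρgψ = 1000 × 9.81 × 27.34 = 268205 Pa ≈ 268 kPa.

P ≈ 268 kPa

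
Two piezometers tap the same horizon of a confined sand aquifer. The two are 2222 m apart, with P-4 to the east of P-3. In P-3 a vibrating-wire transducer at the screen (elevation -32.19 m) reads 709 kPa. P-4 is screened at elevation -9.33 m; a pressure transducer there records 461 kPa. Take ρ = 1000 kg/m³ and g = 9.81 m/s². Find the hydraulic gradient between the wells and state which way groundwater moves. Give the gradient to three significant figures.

i ≈ 0.00109; groundwater flows toward the east

Pressure head at P-3: ψ = P/(ρg) = 709×1000 / (1000 × 9.81) = 72.27 m.
Total head at P-3: h = z + ψ = -32.19 + 72.27 = 40.08 m.
Pressure head at P-4: ψ = P/(ρg) = 461×1000 / (1000 × 9.81) = 46.99 m.
Total head at P-4: h = z + ψ = -9.33 + 46.99 = 37.66 m.
Head difference: h(P-3) − h(P-4) = 40.08 − 37.66 = 2.42 m.
Hydraulic gradient: i = |Δh| / L = 2.42 / 2222 = 0.00109.
Flow is from higher to lower head: from P-3 toward P-4, i.e. toward the east.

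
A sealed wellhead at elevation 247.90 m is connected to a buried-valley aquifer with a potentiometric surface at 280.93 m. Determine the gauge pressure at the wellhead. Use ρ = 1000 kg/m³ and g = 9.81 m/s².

Head above the cap: Δh = 280.93 − 247.90 = 33.03 m.
P = ρgΔh = 1000 × 9.81 × 33.03 = 324024 Pa ≈ 324 kPa.

P ≈ 324 kPa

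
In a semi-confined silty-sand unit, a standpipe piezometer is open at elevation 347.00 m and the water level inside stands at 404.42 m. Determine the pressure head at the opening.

Total head h = 404.42 m (the water-surface elevation in the piezometer).
Pressure head ψ = h − z = 404.42 − 347.00 = 57.42 m.

ψ ≈ 57.42 m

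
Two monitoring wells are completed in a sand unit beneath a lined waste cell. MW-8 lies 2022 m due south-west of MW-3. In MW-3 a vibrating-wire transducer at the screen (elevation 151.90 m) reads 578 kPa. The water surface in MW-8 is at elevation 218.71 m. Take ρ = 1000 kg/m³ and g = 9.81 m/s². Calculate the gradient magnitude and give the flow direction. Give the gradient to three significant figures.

Pressure head at MW-3: ψ = P/(ρg) = 578×1000 / (1000 × 9.81) = 58.92 m.
Total head at MW-3: h = z + ψ = 151.90 + 58.92 = 210.82 m.
Total head at MW-8: h = 218.71 m (water level in the piezometer is the total head).
Head difference: h(MW-3) − h(MW-8) = 210.82 − 218.71 = -7.89 m.
Hydraulic gradient: i = |Δh| / L = 7.89 / 2022 = 0.00390.
Flow is from higher to lower head: from MW-8 toward MW-3, i.e. toward the north-east.

i ≈ 0.00390; groundwater flows toward the north-east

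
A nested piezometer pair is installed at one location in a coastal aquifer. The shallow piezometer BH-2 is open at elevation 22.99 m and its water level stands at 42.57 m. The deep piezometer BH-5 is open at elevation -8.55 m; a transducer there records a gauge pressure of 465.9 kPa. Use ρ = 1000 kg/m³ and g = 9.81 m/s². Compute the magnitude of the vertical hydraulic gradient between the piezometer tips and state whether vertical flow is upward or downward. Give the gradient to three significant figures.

|i_v| ≈ 0.115; vertical flow is downward

Total head at BH-2: h = 42.57 m (water level in the standpipe).
Pressure head at BH-5: ψ = P/(ρg) = 465.9×1000 / (1000 × 9.81) = 47.49 m.
Total head at BH-5: h = z + ψ = -8.55 + 47.49 = 38.94 m.
Δh = h(BH-2) − h(BH-5) = 42.57 − 38.94 = 3.63 m.
Vertical separation Δz = 22.99 − (-8.55) = 31.54 m.
|i_v| = |Δh| / Δz = 3.63 / 31.54 = 0.115.
Head is higher in the shallow piezometer, so vertical flow is downward (recharge condition).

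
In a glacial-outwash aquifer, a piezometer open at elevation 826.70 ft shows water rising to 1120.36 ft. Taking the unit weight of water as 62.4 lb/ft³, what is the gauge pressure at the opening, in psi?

Pressure head ψ = h − z = 1120.36 − 826.70 = 293.66 ft.
P = γ·ψ / 144 = 62.4 × 293.66 / 144 = 127 psi.

P ≈ 127 psi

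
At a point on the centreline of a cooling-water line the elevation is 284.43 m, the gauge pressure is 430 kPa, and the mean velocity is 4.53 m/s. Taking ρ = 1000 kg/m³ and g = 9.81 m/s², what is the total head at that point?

h ≈ 329.31 m

Pressure head ψ = P/(ρg) = 430×1000 / (1000 × 9.81) = 43.83 m.
Velocity head = v²/(2g) = 4.53² / (2 × 9.81) = 1.046 m.
h = z + ψ + v²/(2g) = 284.43 + 43.83 + 1.046 = 329.31 m.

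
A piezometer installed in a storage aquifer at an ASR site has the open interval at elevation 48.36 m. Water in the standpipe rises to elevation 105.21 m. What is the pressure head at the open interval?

ψ ≈ 56.85 m

Total head h = 105.21 m (the water-surface elevation in the piezometer).
Pressure head ψ = h − z = 105.21 − 48.36 = 56.85 m.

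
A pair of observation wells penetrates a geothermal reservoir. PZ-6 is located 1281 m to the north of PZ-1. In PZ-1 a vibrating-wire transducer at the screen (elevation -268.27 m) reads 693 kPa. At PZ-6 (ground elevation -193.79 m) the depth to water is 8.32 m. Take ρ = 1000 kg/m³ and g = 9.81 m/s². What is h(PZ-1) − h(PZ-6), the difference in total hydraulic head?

Pressure head at PZ-1: ψ = P/(ρg) = 693×1000 / (1000 × 9.81) = 70.64 m.
Total head at PZ-1: h = z + ψ = -268.27 + 70.64 = -197.63 m.
Total head at PZ-6: h = -193.79 − 8.32 = -202.11 m.
Head difference: h(PZ-1) − h(PZ-6) = -197.63 − (-202.11) = 4.48 m.

Δh ≈ 4.48 m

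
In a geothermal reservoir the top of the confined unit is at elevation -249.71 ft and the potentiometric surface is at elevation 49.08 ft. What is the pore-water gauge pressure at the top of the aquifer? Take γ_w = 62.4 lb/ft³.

P ≈ 129 psi

Pressure head at the aquifer top: ψ = h − z = 49.08 − (-249.71) = 298.79 ft.
P = γψ/144 = 62.4 × 298.79 / 144 = 129 psi.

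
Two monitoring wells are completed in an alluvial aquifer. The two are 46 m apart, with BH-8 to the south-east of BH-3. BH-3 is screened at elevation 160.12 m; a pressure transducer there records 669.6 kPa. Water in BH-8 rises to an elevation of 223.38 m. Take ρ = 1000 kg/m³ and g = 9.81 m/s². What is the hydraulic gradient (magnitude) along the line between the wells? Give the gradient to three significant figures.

i ≈ 0.109

Pressure head at BH-3: ψ = P/(ρg) = 669.6×1000 / (1000 × 9.81) = 68.26 m.
Total head at BH-3: h = z + ψ = 160.12 + 68.26 = 228.38 m.
Total head at BH-8: h = 223.38 m (water level in the piezometer is the total head).
Head difference: h(BH-3) − h(BH-8) = 228.38 − 223.38 = 5.00 m.
Hydraulic gradient: i = |Δh| / L = 5.00 / 46 = 0.109.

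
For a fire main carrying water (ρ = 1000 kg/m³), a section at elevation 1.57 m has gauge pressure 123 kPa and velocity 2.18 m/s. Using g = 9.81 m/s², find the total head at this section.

Pressure head ψ = P/(ρg) = 123×1000 / (1000 × 9.81) = 12.54 m.
Velocity head = v²/(2g) = 2.18² / (2 × 9.81) = 0.242 m.
h = z + ψ + v²/(2g) = 1.57 + 12.54 + 0.242 = 14.35 m.

h ≈ 14.35 m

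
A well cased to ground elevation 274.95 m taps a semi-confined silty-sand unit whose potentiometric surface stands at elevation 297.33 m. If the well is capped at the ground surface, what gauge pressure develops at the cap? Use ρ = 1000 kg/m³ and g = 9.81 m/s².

P ≈ 220 kPa

Head above the cap: Δh = 297.33 − 274.95 = 22.38 m.
P = ρgΔh = 1000 × 9.81 × 22.38 = 219548 Pa ≈ 220 kPa.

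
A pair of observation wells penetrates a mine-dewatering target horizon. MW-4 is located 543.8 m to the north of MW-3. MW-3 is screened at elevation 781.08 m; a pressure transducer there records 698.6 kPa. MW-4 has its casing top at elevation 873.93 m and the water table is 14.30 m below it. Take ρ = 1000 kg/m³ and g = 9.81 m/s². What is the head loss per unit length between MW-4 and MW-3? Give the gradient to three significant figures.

Pressure head at MW-3: ψ = P/(ρg) = 698.6×1000 / (1000 × 9.81) = 71.21 m.
Total head at MW-3: h = z + ψ = 781.08 + 71.21 = 852.29 m.
Total head at MW-4: h = 873.93 − 14.30 = 859.63 m.
Head difference: h(MW-3) − h(MW-4) = 852.29 − 859.63 = -7.34 m.
Hydraulic gradient: i = |Δh| / L = 7.34 / 543.8 = 0.0135.

i ≈ 0.0135 m/m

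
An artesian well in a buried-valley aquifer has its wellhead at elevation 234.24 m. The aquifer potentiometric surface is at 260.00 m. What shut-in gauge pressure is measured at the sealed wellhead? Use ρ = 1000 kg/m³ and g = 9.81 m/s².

Head above the cap: Δh = 260.00 − 234.24 = 25.76 m.
P = ρgΔh = 1000 × 9.81 × 25.76 = 252706 Pa ≈ 253 kPa.

P ≈ 253 kPa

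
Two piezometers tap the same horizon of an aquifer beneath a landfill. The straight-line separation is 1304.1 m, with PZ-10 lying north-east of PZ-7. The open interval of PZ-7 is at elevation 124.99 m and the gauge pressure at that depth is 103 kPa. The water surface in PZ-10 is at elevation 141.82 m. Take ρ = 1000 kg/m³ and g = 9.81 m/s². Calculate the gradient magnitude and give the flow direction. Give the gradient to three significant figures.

i ≈ 0.00485; groundwater flows toward the south-west

Pressure head at PZ-7: ψ = P/(ρg) = 103×1000 / (1000 × 9.81) = 10.50 m.
Total head at PZ-7: h = z + ψ = 124.99 + 10.50 = 135.49 m.
Total head at PZ-10: h = 141.82 m (water level in the piezometer is the total head).
Head difference: h(PZ-7) − h(PZ-10) = 135.49 − 141.82 = -6.33 m.
Hydraulic gradient: i = |Δh| / L = 6.33 / 1304.1 = 0.00485.
Flow is from higher to lower head: from PZ-10 toward PZ-7, i.e. toward the south-west.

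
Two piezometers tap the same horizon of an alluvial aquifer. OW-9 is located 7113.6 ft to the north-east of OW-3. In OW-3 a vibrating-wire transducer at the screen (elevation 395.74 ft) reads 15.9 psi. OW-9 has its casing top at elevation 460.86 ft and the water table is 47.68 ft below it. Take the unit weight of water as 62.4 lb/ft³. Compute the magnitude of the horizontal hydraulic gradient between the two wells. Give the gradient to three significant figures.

i ≈ 0.00271

Pressure head at OW-3: ψ = 144·P/γ = 144 × 15.9 / 62.4 = 36.69 ft.
Total head at OW-3: h = z + ψ = 395.74 + 36.69 = 432.43 ft.
Total head at OW-9: h = 460.86 − 47.68 = 413.18 ft.
Head difference: h(OW-3) − h(OW-9) = 432.43 − 413.18 = 19.25 ft.
Hydraulic gradient: i = |Δh| / L = 19.25 / 7113.6 = 0.00271.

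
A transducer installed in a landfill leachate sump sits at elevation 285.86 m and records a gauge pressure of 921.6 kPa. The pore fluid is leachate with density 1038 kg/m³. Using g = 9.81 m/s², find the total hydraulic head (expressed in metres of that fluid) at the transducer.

h ≈ 376.37 m

ψ = P/(ρg) = 921.6×1000 / (1038 × 9.81) = 90.51 m.
h = z + ψ = 285.86 + 90.51 = 376.37 m.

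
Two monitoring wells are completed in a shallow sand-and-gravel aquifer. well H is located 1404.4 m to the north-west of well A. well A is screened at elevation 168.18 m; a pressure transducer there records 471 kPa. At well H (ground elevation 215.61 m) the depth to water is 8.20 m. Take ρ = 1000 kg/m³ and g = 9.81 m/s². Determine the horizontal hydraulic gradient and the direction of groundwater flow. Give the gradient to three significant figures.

Pressure head at well A: ψ = P/(ρg) = 471×1000 / (1000 × 9.81) = 48.01 m.
Total head at well A: h = z + ψ = 168.18 + 48.01 = 216.19 m.
Total head at well H: h = 215.61 − 8.20 = 207.41 m.
Head difference: h(well A) − h(well H) = 216.19 − 207.41 = 8.78 m.
Hydraulic gradient: i = |Δh| / L = 8.78 / 1404.4 = 0.00625.
Flow is from higher to lower head: from well A toward well H, i.e. toward the north-west.

i ≈ 0.00625; groundwater flows toward the north-west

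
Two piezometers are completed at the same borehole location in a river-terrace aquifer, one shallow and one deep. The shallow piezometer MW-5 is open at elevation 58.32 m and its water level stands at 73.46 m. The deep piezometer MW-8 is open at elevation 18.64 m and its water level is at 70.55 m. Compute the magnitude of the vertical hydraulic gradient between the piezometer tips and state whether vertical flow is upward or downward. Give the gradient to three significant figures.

Total head at MW-5: h = 73.46 m (water level in the standpipe).
Total head at MW-8: h = 70.55 m.
Δh = h(MW-5) − h(MW-8) = 73.46 − 70.55 = 2.91 m.
Vertical separation Δz = 58.32 − 18.64 = 39.68 m.
|i_v| = |Δh| / Δz = 2.91 / 39.68 = 0.0733.
Head is higher in the shallow piezometer, so vertical flow is downward (recharge condition).

|i_v| ≈ 0.0733; vertical flow is downward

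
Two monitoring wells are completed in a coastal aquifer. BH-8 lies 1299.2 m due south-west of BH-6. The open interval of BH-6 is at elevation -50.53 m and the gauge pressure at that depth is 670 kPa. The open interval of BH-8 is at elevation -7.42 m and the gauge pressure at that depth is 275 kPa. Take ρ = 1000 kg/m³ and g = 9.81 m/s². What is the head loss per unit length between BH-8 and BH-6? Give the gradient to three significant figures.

i ≈ 0.00219 m/m

Pressure head at BH-6: ψ = P/(ρg) = 670×1000 / (1000 × 9.81) = 68.30 m.
Total head at BH-6: h = z + ψ = -50.53 + 68.30 = 17.77 m.
Pressure head at BH-8: ψ = P/(ρg) = 275×1000 / (1000 × 9.81) = 28.03 m.
Total head at BH-8: h = z + ψ = -7.42 + 28.03 = 20.61 m.
Head difference: h(BH-6) − h(BH-8) = 17.77 − 20.61 = -2.84 m.
Hydraulic gradient: i = |Δh| / L = 2.84 / 1299.2 = 0.00219.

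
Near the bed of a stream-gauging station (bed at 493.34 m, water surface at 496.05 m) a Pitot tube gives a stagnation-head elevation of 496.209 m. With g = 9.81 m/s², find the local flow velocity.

v ≈ 1.77 m/s

Near the bed, under hydrostatic conditions, the piezometric head (z + ψ) equals the free-surface elevation, 496.05 m.
Velocity head = total − piezometric = 496.209 − 496.05 = 0.159 m.
v = √(2g·h_v) = √(2 × 9.81 × 0.159) = 1.77 m/s.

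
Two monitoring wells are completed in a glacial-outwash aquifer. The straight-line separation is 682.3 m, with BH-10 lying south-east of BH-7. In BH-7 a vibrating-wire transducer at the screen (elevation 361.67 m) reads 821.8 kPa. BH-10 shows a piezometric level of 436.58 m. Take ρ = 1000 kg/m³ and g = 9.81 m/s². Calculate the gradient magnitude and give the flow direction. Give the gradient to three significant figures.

i ≈ 0.0130; groundwater flows toward the south-east

Pressure head at BH-7: ψ = P/(ρg) = 821.8×1000 / (1000 × 9.81) = 83.77 m.
Total head at BH-7: h = z + ψ = 361.67 + 83.77 = 445.44 m.
Total head at BH-10: h = 436.58 m (water level in the piezometer is the total head).
Head difference: h(BH-7) − h(BH-10) = 445.44 − 436.58 = 8.86 m.
Hydraulic gradient: i = |Δh| / L = 8.86 / 682.3 = 0.0130.
Flow is from higher to lower head: from BH-7 toward BH-10, i.e. toward the south-east.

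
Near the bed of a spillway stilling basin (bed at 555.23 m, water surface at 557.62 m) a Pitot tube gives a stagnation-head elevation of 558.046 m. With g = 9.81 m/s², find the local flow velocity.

Near the bed, under hydrostatic conditions, the piezometric head (z + ψ) equals the free-surface elevation, 557.62 m.
Velocity head = total − piezometric = 558.046 − 557.62 = 0.426 m.
v = √(2g·h_v) = √(2 × 9.81 × 0.426) = 2.89 m/s.

v ≈ 2.89 m/s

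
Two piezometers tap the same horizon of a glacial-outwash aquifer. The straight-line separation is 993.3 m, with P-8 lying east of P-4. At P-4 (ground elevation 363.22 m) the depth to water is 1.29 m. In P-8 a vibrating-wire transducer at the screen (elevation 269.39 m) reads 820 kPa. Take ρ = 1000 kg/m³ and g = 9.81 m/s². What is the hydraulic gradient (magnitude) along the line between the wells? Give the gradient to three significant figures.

Total head at P-4: h = 363.22 − 1.29 = 361.93 m.
Pressure head at P-8: ψ = P/(ρg) = 820×1000 / (1000 × 9.81) = 83.59 m.
Total head at P-8: h = z + ψ = 269.39 + 83.59 = 352.98 m.
Head difference: h(P-4) − h(P-8) = 361.93 − 352.98 = 8.95 m.
Hydraulic gradient: i = |Δh| / L = 8.95 / 993.3 = 0.00901.

i ≈ 0.00901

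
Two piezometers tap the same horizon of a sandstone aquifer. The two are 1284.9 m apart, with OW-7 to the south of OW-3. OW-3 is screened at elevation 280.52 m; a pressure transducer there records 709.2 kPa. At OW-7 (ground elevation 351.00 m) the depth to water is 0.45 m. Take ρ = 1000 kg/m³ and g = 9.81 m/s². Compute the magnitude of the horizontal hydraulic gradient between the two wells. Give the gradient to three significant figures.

i ≈ 0.00176

Pressure head at OW-3: ψ = P/(ρg) = 709.2×1000 / (1000 × 9.81) = 72.29 m.
Total head at OW-3: h = z + ψ = 280.52 + 72.29 = 352.81 m.
Total head at OW-7: h = 351.00 − 0.45 = 350.55 m.
Head difference: h(OW-3) − h(OW-7) = 352.81 − 350.55 = 2.26 m.
Hydraulic gradient: i = |Δh| / L = 2.26 / 1284.9 = 0.00176.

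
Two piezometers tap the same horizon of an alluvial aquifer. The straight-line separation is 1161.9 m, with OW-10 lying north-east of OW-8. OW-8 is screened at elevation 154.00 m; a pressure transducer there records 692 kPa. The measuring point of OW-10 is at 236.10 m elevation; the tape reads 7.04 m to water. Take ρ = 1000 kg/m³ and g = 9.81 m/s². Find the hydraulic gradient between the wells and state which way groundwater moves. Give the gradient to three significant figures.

i ≈ 0.00389; groundwater flows toward the south-west

Pressure head at OW-8: ψ = P/(ρg) = 692×1000 / (1000 × 9.81) = 70.54 m.
Total head at OW-8: h = z + ψ = 154.00 + 70.54 = 224.54 m.
Total head at OW-10: h = 236.10 − 7.04 = 229.06 m.
Head difference: h(OW-8) − h(OW-10) = 224.54 − 229.06 = -4.52 m.
Hydraulic gradient: i = |Δh| / L = 4.52 / 1161.9 = 0.00389.
Flow is from higher to lower head: from OW-10 toward OW-8, i.e. toward the south-west.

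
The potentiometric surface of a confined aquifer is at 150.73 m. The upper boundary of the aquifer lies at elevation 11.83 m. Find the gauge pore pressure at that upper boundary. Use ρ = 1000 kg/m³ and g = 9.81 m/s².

P ≈ 1360 kPa

Pressure head at the aquifer top: ψ = h − z = 150.73 − 11.83 = 138.90 m.
P = ρgψ = 1000 × 9.81 × 138.90 = 1362609 Pa ≈ 1360 kPa.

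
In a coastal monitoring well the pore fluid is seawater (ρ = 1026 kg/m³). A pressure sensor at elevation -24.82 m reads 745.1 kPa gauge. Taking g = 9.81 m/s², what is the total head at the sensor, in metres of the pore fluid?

ψ = P/(ρg) = 745.1×1000 / (1026 × 9.81) = 74.03 m.
h = z + ψ = -24.82 + 74.03 = 49.21 m.

h ≈ 49.21 m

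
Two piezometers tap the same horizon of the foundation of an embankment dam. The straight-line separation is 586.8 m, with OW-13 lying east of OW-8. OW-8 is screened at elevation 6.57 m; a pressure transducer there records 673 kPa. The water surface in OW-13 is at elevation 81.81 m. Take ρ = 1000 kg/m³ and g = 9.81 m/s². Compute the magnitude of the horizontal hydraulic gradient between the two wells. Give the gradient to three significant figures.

Pressure head at OW-8: ψ = P/(ρg) = 673×1000 / (1000 × 9.81) = 68.60 m.
Total head at OW-8: h = z + ψ = 6.57 + 68.60 = 75.17 m.
Total head at OW-13: h = 81.81 m (water level in the piezometer is the total head).
Head difference: h(OW-8) − h(OW-13) = 75.17 − 81.81 = -6.64 m.
Hydraulic gradient: i = |Δh| / L = 6.64 / 586.8 = 0.0113.

i ≈ 0.0113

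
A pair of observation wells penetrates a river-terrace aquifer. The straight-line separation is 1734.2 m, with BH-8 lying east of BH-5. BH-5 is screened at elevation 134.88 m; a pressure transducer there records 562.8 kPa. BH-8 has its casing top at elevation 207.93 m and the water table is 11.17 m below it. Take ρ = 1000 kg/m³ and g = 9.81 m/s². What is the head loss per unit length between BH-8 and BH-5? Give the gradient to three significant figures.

Pressure head at BH-5: ψ = P/(ρg) = 562.8×1000 / (1000 × 9.81) = 57.37 m.
Total head at BH-5: h = z + ψ = 134.88 + 57.37 = 192.25 m.
Total head at BH-8: h = 207.93 − 11.17 = 196.76 m.
Head difference: h(BH-5) − h(BH-8) = 192.25 − 196.76 = -4.51 m.
Hydraulic gradient: i = |Δh| / L = 4.51 / 1734.2 = 0.00260.

i ≈ 0.00260 m/m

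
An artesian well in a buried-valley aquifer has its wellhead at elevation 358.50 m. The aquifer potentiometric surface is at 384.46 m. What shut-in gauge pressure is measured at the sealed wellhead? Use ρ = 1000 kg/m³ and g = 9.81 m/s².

Head above the cap: Δh = 384.46 − 358.50 = 25.96 m.
P = ρgΔh = 1000 × 9.81 × 25.96 = 254668 Pa ≈ 255 kPa.

P ≈ 255 kPa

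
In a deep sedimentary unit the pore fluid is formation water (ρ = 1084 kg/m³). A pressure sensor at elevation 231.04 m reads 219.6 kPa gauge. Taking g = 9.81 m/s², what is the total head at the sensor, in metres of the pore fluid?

h ≈ 251.69 m

ψ = P/(ρg) = 219.6×1000 / (1084 × 9.81) = 20.65 m.
h = z + ψ = 231.04 + 20.65 = 251.69 m.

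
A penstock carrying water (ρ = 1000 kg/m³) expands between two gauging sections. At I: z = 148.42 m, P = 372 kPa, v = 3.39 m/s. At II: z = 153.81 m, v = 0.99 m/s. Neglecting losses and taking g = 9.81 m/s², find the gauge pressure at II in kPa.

P₂ ≈ 324 kPa

Pressure head at I: ψ₁ = P₁/(ρg) = 372×1000 / (1000 × 9.81) = 37.92 m.
Velocity heads: v₁²/2g = 3.39²/19.62 = 0.586 m; v₂²/2g = 0.99²/19.62 = 0.050 m.
Total head H = z₁ + ψ₁ + v₁²/2g = 148.42 + 37.92 + 0.586 = 186.93 m.
ψ₂ = H − z₂ − v₂²/2g = 186.93 − 153.81 − 0.050 = 33.07 m.
P₂ = ρgψ₂ = 1000 × 9.81 × 33.07 ≈ 324 kPa.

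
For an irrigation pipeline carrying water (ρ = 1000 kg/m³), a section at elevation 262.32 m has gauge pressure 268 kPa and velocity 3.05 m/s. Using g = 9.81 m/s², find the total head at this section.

h ≈ 290.11 m

Pressure head ψ = P/(ρg) = 268×1000 / (1000 × 9.81) = 27.32 m.
Velocity head = v²/(2g) = 3.05² / (2 × 9.81) = 0.474 m.
h = z + ψ + v²/(2g) = 262.32 + 27.32 + 0.474 = 290.11 m.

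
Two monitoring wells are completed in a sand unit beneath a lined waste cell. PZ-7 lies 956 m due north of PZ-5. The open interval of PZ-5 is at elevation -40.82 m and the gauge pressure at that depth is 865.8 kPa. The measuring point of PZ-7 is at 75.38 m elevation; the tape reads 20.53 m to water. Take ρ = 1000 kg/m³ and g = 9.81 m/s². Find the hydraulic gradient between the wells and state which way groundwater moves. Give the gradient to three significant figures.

Pressure head at PZ-5: ψ = P/(ρg) = 865.8×1000 / (1000 × 9.81) = 88.26 m.
Total head at PZ-5: h = z + ψ = -40.82 + 88.26 = 47.44 m.
Total head at PZ-7: h = 75.38 − 20.53 = 54.85 m.
Head difference: h(PZ-5) − h(PZ-7) = 47.44 − 54.85 = -7.41 m.
Hydraulic gradient: i = |Δh| / L = 7.41 / 956 = 0.00775.
Flow is from higher to lower head: from PZ-7 toward PZ-5, i.e. toward the south.

i ≈ 0.00775; groundwater flows toward the south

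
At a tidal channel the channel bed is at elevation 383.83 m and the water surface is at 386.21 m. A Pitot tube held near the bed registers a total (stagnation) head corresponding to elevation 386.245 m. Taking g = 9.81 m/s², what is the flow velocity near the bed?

v ≈ 0.829 m/s

Near the bed, under hydrostatic conditions, the piezometric head (z + ψ) equals the free-surface elevation, 386.21 m.
Velocity head = total − piezometric = 386.245 − 386.21 = 0.035 m.
v = √(2g·h_v) = √(2 × 9.81 × 0.035) = 0.829 m/s.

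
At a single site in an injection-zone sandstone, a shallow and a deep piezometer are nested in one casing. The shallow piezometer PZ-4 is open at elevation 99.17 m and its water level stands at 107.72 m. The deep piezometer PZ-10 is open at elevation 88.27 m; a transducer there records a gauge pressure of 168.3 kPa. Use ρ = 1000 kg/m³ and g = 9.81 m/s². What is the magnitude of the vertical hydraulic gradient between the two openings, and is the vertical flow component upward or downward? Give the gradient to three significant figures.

Total head at PZ-4: h = 107.72 m (water level in the standpipe).
Pressure head at PZ-10: ψ = P/(ρg) = 168.3×1000 / (1000 × 9.81) = 17.16 m.
Total head at PZ-10: h = z + ψ = 88.27 + 17.16 = 105.43 m.
Δh = h(PZ-4) − h(PZ-10) = 107.72 − 105.43 = 2.29 m.
Vertical separation Δz = 99.17 − 88.27 = 10.90 m.
|i_v| = |Δh| / Δz = 2.29 / 10.90 = 0.210.
Head is higher in the shallow piezometer, so vertical flow is downward (recharge condition).

|i_v| ≈ 0.210; vertical flow is downward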